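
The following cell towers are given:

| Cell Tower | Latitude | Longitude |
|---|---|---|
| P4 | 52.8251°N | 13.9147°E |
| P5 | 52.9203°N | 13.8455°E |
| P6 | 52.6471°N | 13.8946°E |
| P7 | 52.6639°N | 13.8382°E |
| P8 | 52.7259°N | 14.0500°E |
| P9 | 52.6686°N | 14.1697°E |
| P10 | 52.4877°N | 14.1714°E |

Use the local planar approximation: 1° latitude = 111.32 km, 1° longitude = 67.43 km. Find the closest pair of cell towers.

P6 and P7

Pairwise distances:
P4–P5: 11.5794 km
P4–P6: 19.8613 km
P4–P7: 18.6715 km
P4–P8: 14.3241 km
P4–P9: 24.4779 km
P4–P10: 41.3560 km
P5–P6: 30.5923 km
P5–P7: 28.5467 km
P5–P8: 25.6606 km
P5–P9: 35.5383 km
P5–P10: 52.9341 km
P6–P7: 4.2380 km
P6–P8: 13.6656 km
P6–P9: 18.7038 km
P6–P10: 25.7533 km
P7–P8: 15.8620 km
P7–P9: 22.3592 km
P7–P10: 29.8250 km
P8–P9: 10.2876 km
P8–P10: 27.7512 km
P9–P10: 20.1381 km
Closest pair: P6–P7 at 4.2380 km.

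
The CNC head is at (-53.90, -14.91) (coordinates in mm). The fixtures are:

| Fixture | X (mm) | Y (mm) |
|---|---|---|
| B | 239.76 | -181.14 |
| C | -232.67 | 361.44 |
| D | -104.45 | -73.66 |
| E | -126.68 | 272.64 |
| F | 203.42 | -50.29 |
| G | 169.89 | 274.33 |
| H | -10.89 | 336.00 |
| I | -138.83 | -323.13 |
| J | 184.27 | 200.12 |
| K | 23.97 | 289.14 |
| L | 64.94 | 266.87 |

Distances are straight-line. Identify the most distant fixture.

C

Distances from (-53.90, -14.91):
B: 337.44 mm
C: 416.65 mm
D: 77.50 mm
E: 296.62 mm
F: 259.74 mm
G: 365.71 mm
H: 353.54 mm
I: 319.71 mm
J: 320.88 mm
K: 313.86 mm
L: 305.82 mm
Maximum: C at 416.65 mm.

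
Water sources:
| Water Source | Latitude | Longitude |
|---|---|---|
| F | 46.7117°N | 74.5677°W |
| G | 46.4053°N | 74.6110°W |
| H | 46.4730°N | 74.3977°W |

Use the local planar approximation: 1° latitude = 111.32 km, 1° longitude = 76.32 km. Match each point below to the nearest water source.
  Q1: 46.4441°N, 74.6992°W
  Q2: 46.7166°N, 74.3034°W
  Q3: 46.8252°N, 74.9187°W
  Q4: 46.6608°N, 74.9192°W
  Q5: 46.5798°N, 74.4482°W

Q1→G; Q2→F; Q3→F; Q4→F; Q5→H

Q1 at 46.4441°N, 74.6992°W:
  F: 31.4344 km
  G: 7.9980 km
  H: 23.2343 km
  → nearest: G (7.9980 km)
Q2 at 46.7166°N, 74.3034°W:
  F: 20.1787 km
  G: 41.8571 km
  H: 28.0563 km
  → nearest: F (20.1787 km)
Q3 at 46.8252°N, 74.9187°W:
  F: 29.6185 km
  G: 52.3108 km
  H: 55.8413 km
  → nearest: F (29.6185 km)
Q4 at 46.6608°N, 74.9192°W:
  F: 27.4183 km
  G: 36.9085 km
  H: 44.9574 km
  → nearest: F (27.4183 km)
Q5 at 46.5798°N, 74.4482°W:
  F: 17.2850 km
  G: 23.0591 km
  H: 12.4981 km
  → nearest: H (12.4981 km)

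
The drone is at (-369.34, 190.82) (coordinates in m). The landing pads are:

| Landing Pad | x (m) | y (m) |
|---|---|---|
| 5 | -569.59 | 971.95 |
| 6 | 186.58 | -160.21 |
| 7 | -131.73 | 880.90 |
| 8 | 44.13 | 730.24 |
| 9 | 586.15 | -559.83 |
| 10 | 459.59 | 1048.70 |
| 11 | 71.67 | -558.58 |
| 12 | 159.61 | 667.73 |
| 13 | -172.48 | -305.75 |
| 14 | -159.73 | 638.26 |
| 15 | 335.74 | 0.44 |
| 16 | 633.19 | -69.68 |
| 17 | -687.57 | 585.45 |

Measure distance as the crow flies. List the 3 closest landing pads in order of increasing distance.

Distances from (-369.34, 190.82):
5: 806.39 m
6: 657.47 m
7: 729.84 m
8: 679.66 m
9: 1215.09 m
10: 1192.93 m
11: 869.53 m
12: 712.20 m
13: 534.17 m
14: 494.10 m
15: 730.33 m
16: 1035.82 m
17: 506.95 m
Sorted: 14 (494.10 m) < 17 (506.95 m) < 13 (534.17 m) < 6 (657.47 m) < 8 (679.66 m) < …

14, 17, 13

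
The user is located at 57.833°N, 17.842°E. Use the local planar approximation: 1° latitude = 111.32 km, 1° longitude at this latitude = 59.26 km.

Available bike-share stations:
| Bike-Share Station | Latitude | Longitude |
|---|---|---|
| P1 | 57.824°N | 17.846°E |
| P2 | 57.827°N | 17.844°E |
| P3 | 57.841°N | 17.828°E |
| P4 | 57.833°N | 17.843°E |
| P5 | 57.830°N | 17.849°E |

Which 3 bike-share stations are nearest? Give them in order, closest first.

P4, P5, P2

Distances from 57.833°N, 17.842°E:
P1: 1.030 km
P2: 0.678 km
P3: 1.217 km
P4: 0.059 km
P5: 0.533 km
Sorted: P4 (0.059 km) < P5 (0.533 km) < P2 (0.678 km) < P1 (1.030 km) < P3 (1.217 km)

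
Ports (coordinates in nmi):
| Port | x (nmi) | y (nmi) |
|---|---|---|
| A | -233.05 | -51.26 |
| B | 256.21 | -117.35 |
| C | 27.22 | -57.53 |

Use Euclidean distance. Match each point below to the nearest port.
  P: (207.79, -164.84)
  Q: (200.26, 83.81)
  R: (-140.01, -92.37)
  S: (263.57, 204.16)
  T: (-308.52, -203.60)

P→B; Q→B; R→A; S→B; T→A

P at (207.79, -164.84):
  A: 455.24 nmi
  B: 67.82 nmi
  C: 210.05 nmi
  → nearest: B (67.82 nmi)
Q at (200.26, 83.81):
  A: 453.87 nmi
  B: 208.80 nmi
  C: 223.43 nmi
  → nearest: B (208.80 nmi)
R at (-140.01, -92.37):
  A: 101.72 nmi
  B: 397.01 nmi
  C: 170.82 nmi
  → nearest: A (101.72 nmi)
S at (263.57, 204.16):
  A: 558.45 nmi
  B: 321.59 nmi
  C: 352.62 nmi
  → nearest: B (321.59 nmi)
T at (-308.52, -203.60):
  A: 170.01 nmi
  B: 571.28 nmi
  C: 366.14 nmi
  → nearest: A (170.01 nmi)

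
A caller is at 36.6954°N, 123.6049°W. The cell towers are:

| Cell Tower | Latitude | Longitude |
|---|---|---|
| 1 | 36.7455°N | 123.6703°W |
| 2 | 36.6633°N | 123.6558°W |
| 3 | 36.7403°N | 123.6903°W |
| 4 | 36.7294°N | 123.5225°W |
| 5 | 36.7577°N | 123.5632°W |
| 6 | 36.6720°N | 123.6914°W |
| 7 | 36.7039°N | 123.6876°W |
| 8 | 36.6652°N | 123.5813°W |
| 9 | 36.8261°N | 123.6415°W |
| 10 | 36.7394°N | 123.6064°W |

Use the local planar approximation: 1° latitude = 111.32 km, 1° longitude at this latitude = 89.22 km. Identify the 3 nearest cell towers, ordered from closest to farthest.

Distances from 36.6954°N, 123.6049°W:
1: √((0.0501·111.32)² + (-0.0654·89.22)²) = √(31.104401 + 34.047085) = 8.0716 km
2: √((-0.0321·111.32)² + (-0.0509·89.22)²) = √(12.768987 + 20.623388) = 5.7786 km
3: √((0.0449·111.32)² + (-0.0854·89.22)²) = √(24.982683 + 58.055073) = 9.1125 km
4: √((0.0340·111.32)² + (0.0824·89.22)²) = √(14.325317 + 54.047905) = 8.2688 km
5: √((0.0623·111.32)² + (0.0417·89.22)²) = √(48.097498 + 13.841927) = 7.8702 km
6: √((-0.0234·111.32)² + (-0.0865·89.22)²) = √(6.785441 + 59.560269) = 8.1453 km
7: √((0.0085·111.32)² + (-0.0827·89.22)²) = √(0.895332 + 54.442174) = 7.4389 km
8: √((-0.0302·111.32)² + (0.0236·89.22)²) = √(11.302130 + 4.433518) = 3.9668 km
9: √((0.1307·111.32)² + (-0.0366·89.22)²) = √(211.688649 + 10.663177) = 14.9115 km
10: √((0.0440·111.32)² + (-0.0015·89.22)²) = √(23.991188 + 0.017910) = 4.8999 km
Sorted: 8 (3.9668 km) < 10 (4.8999 km) < 2 (5.7786 km) < 7 (7.4389 km) < 5 (7.8702 km) < …

8, 10, 2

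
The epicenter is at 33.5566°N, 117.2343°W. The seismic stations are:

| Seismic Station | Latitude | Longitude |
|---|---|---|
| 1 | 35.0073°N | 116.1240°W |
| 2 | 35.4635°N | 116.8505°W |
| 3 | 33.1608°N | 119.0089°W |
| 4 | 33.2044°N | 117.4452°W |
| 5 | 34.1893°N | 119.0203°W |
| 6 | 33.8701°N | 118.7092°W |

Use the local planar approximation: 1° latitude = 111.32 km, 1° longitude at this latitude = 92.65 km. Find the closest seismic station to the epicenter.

Distances from 33.5566°N, 117.2343°W:
1: √((1.4507·111.32)² + (1.1103·92.65)²) = √(26079.641517 + 10582.091854) = 191.4725 km
2: √((1.9069·111.32)² + (0.3838·92.65)²) = √(45061.146028 + 1264.447459) = 215.2338 km
3: √((-0.3958·111.32)² + (-1.7746·92.65)²) = √(1941.323783 + 27032.847951) = 170.2180 km
4: √((-0.3522·111.32)² + (-0.2109·92.65)²) = √(1537.181321 + 381.807106) = 43.8063 km
5: √((0.6327·111.32)² + (-1.7860·92.65)²) = √(4960.689726 + 27381.280634) = 179.8387 km
6: √((0.3135·111.32)² + (-1.4749·92.65)²) = √(1217.927637 + 18673.081751) = 141.0355 km
Minimum: 4 at 43.8063 km.

4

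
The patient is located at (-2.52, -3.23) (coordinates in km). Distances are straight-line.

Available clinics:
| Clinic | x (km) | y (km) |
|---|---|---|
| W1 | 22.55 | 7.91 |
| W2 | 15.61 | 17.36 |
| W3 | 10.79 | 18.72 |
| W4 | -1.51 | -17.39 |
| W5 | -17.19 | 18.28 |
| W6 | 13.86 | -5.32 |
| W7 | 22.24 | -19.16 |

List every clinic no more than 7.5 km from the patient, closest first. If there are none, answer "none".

none

Distances from (-2.52, -3.23):
W1: √((25.07)² + (11.14)²) = √(628.504900 + 124.099600) = 27.4336 km
W2: √((18.13)² + (20.59)²) = √(328.696900 + 423.948100) = 27.4344 km
W3: √((13.31)² + (21.95)²) = √(177.156100 + 481.802500) = 25.6702 km
W4: √((1.01)² + (-14.16)²) = √(1.020100 + 200.505600) = 14.1960 km
W5: √((-14.67)² + (21.51)²) = √(215.208900 + 462.680100) = 26.0363 km
W6: √((16.38)² + (-2.09)²) = √(268.304400 + 4.368100) = 16.5128 km
W7: √((24.76)² + (-15.93)²) = √(613.057600 + 253.764900) = 29.4418 km
Threshold 7.5 km: none within range.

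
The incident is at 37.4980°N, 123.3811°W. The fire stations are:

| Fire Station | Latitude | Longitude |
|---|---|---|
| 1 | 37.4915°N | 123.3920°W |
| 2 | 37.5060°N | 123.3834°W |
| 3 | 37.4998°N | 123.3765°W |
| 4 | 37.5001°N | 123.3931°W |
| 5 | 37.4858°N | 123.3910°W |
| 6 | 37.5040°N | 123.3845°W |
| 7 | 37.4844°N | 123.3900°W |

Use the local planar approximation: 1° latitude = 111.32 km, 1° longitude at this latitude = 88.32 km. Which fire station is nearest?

3

Distances from 37.4980°N, 123.3811°W:
1: 1.2043 km
2: 0.9134 km
3: 0.4530 km
4: 1.0853 km
5: 1.6152 km
6: 0.7323 km
7: 1.7058 km
Minimum: 3 at 0.4530 km.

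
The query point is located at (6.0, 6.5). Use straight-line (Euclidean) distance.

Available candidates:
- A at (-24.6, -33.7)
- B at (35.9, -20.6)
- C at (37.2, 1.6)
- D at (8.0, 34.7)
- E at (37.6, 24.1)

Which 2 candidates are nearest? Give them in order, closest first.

Distances from (6.0, 6.5):
A: √((-30.6)² + (-40.2)²) = √(936.360 + 1616.040) = 50.5
B: √((29.9)² + (-27.1)²) = √(894.010 + 734.410) = 40.4
C: √((31.2)² + (-4.9)²) = √(973.440 + 24.010) = 31.6
D: √((2.0)² + (28.2)²) = √(4.000 + 795.240) = 28.3
E: √((31.6)² + (17.6)²) = √(998.560 + 309.760) = 36.2
Sorted: D (28.3) < C (31.6) < E (36.2) < B (40.4) < …

D, C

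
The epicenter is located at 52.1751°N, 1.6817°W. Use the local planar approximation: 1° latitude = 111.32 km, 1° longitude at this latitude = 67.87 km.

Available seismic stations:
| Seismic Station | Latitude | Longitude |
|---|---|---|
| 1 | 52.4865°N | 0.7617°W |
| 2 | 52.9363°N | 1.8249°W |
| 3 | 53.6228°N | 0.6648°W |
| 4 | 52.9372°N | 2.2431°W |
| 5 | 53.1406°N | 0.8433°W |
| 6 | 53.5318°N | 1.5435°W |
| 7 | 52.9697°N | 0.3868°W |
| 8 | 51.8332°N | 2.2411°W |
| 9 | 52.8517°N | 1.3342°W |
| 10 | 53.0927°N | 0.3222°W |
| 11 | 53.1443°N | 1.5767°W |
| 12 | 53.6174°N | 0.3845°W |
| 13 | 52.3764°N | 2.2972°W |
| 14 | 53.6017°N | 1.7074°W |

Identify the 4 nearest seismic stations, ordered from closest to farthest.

13, 8, 1, 9

Distances from 52.1751°N, 1.6817°W:
1: √((0.3114·111.32)² + (0.9200·67.87)²) = √(1201.665553 + 3898.803552) = 71.4176 km
2: √((0.7612·111.32)² + (-0.1432·67.87)²) = √(7180.322563 + 94.458650) = 85.2923 km
3: √((1.4477·111.32)² + (1.0169·67.87)²) = √(25971.889361 + 4763.346703) = 175.3147 km
4: √((0.7621·111.32)² + (-0.5614·67.87)²) = √(7197.311818 + 1451.779017) = 93.0005 km
5: √((0.9655·111.32)² + (0.8384·67.87)²) = √(11551.834322 + 3237.861275) = 121.6129 km
6: √((1.3567·111.32)² + (0.1382·67.87)²) = √(22809.409663 + 87.977534) = 151.3188 km
7: √((0.7946·111.32)² + (1.2949·67.87)²) = √(7824.264381 + 7723.749145) = 124.6917 km
8: √((-0.3419·111.32)² + (-0.5594·67.87)²) = √(1448.587045 + 1441.453452) = 53.7591 km
9: √((0.6766·111.32)² + (0.3475·67.87)²) = √(5672.968632 + 556.243970) = 78.9254 km
10: √((0.9176·111.32)² + (1.3595·67.87)²) = √(10434.057005 + 8513.617264) = 137.6506 km
11: √((0.9692·111.32)² + (0.1050·67.87)²) = √(11640.542110 + 50.784864) = 108.1264 km
12: √((1.4423·111.32)² + (1.2972·67.87)²) = √(25778.497586 + 7751.211342) = 183.1112 km
13: √((0.2013·111.32)² + (-0.6155·67.87)²) = √(502.150553 + 1745.065823) = 47.4048 km
14: √((1.4266·111.32)² + (-0.0257·67.87)²) = √(25220.334054 + 3.042439) = 158.8187 km
Sorted: 13 (47.4048 km) < 8 (53.7591 km) < 1 (71.4176 km) < 9 (78.9254 km) < 2 (85.2923 km) < 4 (93.0005 km) < …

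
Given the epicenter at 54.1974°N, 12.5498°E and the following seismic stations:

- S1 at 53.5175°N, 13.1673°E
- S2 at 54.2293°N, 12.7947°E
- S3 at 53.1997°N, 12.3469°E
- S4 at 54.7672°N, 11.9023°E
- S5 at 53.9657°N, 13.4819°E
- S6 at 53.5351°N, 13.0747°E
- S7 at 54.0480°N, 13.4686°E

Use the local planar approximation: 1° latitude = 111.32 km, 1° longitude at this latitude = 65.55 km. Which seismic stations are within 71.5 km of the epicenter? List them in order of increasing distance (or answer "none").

Distances from 54.1974°N, 12.5498°E:
S1: √((-0.6799·111.32)² + (0.6175·65.55)²) = √(5728.441438 + 1638.397648) = 85.8303 km
S2: √((0.0319·111.32)² + (0.2449·65.55)²) = √(12.610368 + 257.705070) = 16.4413 km
S3: √((-0.9977·111.32)² + (-0.2029·65.55)²) = √(12335.204099 + 176.892527) = 111.8575 km
S4: √((0.5698·111.32)² + (-0.6475·65.55)²) = √(4023.382153 + 1801.461303) = 76.3207 km
S5: √((-0.2317·111.32)² + (0.9321·65.55)²) = √(665.270802 + 3733.106742) = 66.3203 km
S6: √((-0.6623·111.32)² + (0.5249·65.55)²) = √(5435.705328 + 1183.855068) = 81.3607 km
S7: √((-0.1494·111.32)² + (0.9188·65.55)²) = √(276.597080 + 3627.332483) = 62.4814 km
Threshold 71.5 km: S2 (16.4413 km), S7 (62.4814 km), S5 (66.3203 km) are within range.

S2, S7, S5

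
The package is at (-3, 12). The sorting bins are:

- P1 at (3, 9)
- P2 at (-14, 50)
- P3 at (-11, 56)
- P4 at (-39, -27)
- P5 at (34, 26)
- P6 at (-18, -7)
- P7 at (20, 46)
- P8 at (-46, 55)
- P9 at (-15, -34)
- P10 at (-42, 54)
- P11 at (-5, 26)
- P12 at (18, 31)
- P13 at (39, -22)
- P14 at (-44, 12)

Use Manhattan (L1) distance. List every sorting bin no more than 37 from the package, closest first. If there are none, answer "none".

P1, P11, P6

Distances from (-3, 12):
P1: |6| + |-3| = 6 + 3 = 9
P2: |-11| + |38| = 11 + 38 = 49
P3: |-8| + |44| = 8 + 44 = 52
P4: |-36| + |-39| = 36 + 39 = 75
P5: |37| + |14| = 37 + 14 = 51
P6: |-15| + |-19| = 15 + 19 = 34
P7: |23| + |34| = 23 + 34 = 57
P8: |-43| + |43| = 43 + 43 = 86
P9: |-12| + |-46| = 12 + 46 = 58
P10: |-39| + |42| = 39 + 42 = 81
P11: |-2| + |14| = 2 + 14 = 16
P12: |21| + |19| = 21 + 19 = 40
P13: |42| + |-34| = 42 + 34 = 76
P14: |-41| + |0| = 41 + 0 = 41
Threshold 37: P1 (9), P11 (16), P6 (34) are within range.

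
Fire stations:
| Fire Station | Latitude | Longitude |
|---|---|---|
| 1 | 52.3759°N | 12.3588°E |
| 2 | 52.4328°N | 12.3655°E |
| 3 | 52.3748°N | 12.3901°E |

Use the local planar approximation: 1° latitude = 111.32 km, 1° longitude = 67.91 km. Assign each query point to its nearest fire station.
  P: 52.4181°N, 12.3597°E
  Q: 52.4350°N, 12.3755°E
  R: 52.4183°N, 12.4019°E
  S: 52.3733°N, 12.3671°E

P at 52.4181°N, 12.3597°E:
  1: 4.6981 km
  2: 1.6831 km
  3: 5.2437 km
  → nearest: 2 (1.6831 km)
Q at 52.4350°N, 12.3755°E:
  1: 6.6760 km
  2: 0.7219 km
  3: 6.7744 km
  → nearest: 2 (0.7219 km)
R at 52.4183°N, 12.4019°E:
  1: 5.5538 km
  2: 2.9523 km
  3: 4.9083 km
  → nearest: 2 (2.9523 km)
S at 52.3733°N, 12.3671°E:
  1: 0.6336 km
  2: 6.6244 km
  3: 1.5708 km
  → nearest: 1 (0.6336 km)

P→2; Q→2; R→2; S→1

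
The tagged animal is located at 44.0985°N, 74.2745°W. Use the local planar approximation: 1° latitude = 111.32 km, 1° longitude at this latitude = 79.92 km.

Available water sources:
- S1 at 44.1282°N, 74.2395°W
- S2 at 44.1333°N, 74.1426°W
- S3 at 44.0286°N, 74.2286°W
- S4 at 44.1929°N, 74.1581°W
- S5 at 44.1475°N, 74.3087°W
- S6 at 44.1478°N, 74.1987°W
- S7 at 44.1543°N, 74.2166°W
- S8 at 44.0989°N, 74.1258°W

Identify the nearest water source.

Distances from 44.0985°N, 74.2745°W:
S1: √((0.0297·111.32)² + (0.0350·79.92)²) = √(10.930985 + 7.824328) = 4.3307 km
S2: √((0.0348·111.32)² + (0.1319·79.92)²) = √(15.007380 + 111.122126) = 11.2307 km
S3: √((-0.0699·111.32)² + (0.0459·79.92)²) = √(60.548132 + 13.456630) = 8.6026 km
S4: √((0.0944·111.32)² + (0.1164·79.92)²) = √(110.430842 + 86.540004) = 14.0346 km
S5: √((0.0490·111.32)² + (-0.0342·79.92)²) = √(29.753534 + 7.470732) = 6.1012 km
S6: √((0.0493·111.32)² + (0.0758·79.92)²) = √(30.118978 + 36.698589) = 8.1742 km
S7: √((0.0558·111.32)² + (0.0579·79.92)²) = √(38.584670 + 21.412535) = 7.7458 km
S8: √((0.0004·111.32)² + (0.1487·79.92)²) = √(0.001983 + 141.231928) = 11.8842 km
Minimum: S1 at 4.3307 km.

S1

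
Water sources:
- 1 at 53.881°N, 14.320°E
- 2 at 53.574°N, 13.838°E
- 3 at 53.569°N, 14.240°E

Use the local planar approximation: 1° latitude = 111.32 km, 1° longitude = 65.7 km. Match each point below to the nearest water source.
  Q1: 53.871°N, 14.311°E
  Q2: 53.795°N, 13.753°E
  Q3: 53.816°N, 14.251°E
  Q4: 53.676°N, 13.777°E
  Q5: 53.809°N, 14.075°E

Q1→1; Q2→2; Q3→1; Q4→2; Q5→1

Q1 at 53.871°N, 14.311°E:
  1: 1.260 km
  2: 45.374 km
  3: 33.941 km
  → nearest: 1 (1.260 km)
Q2 at 53.795°N, 13.753°E:
  1: 38.462 km
  2: 25.228 km
  3: 40.702 km
  → nearest: 2 (25.228 km)
Q3 at 53.816°N, 14.251°E:
  1: 8.539 km
  2: 38.236 km
  3: 27.506 km
  → nearest: 1 (8.539 km)
Q4 at 53.676°N, 13.777°E:
  1: 42.350 km
  2: 12.041 km
  3: 32.668 km
  → nearest: 2 (12.041 km)
Q5 at 53.809°N, 14.075°E:
  1: 17.982 km
  2: 30.444 km
  3: 28.832 km
  → nearest: 1 (17.982 km)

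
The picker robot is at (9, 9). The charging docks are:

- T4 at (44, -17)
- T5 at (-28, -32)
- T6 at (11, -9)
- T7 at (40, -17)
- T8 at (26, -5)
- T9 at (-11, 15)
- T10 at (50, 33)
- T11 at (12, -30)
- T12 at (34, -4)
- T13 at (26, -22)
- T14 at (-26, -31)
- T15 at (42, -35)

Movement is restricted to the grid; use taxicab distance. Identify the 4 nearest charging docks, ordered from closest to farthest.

Distances from (9, 9):
T4: |35| + |-26| = 35 + 26 = 61
T5: |-37| + |-41| = 37 + 41 = 78
T6: |2| + |-18| = 2 + 18 = 20
T7: |31| + |-26| = 31 + 26 = 57
T8: |17| + |-14| = 17 + 14 = 31
T9: |-20| + |6| = 20 + 6 = 26
T10: |41| + |24| = 41 + 24 = 65
T11: |3| + |-39| = 3 + 39 = 42
T12: |25| + |-13| = 25 + 13 = 38
T13: |17| + |-31| = 17 + 31 = 48
T14: |-35| + |-40| = 35 + 40 = 75
T15: |33| + |-44| = 33 + 44 = 77
Sorted: T6 (20) < T9 (26) < T8 (31) < T12 (38) < T11 (42) < T13 (48) < …

T6, T9, T8, T12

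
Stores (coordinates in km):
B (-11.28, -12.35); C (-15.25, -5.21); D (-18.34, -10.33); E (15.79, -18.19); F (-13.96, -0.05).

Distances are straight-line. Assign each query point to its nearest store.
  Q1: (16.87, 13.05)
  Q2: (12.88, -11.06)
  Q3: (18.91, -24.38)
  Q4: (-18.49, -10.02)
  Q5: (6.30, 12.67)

Q1→E; Q2→E; Q3→E; Q4→D; Q5→F

Q1 at (16.87, 13.05):
  B: √((-28.15)² + (-25.40)²) = √(792.4225 + 645.1600) = 37.92 km
  C: √((-32.12)² + (-18.26)²) = √(1031.6944 + 333.4276) = 36.95 km
  D: √((-35.21)² + (-23.38)²) = √(1239.7441 + 546.6244) = 42.27 km
  E: √((-1.08)² + (-31.24)²) = √(1.1664 + 975.9376) = 31.26 km
  F: √((-30.83)² + (-13.10)²) = √(950.4889 + 171.6100) = 33.50 km
  → nearest: E (31.26 km)
Q2 at (12.88, -11.06):
  B: √((-24.16)² + (-1.29)²) = √(583.7056 + 1.6641) = 24.19 km
  C: √((-28.13)² + (5.85)²) = √(791.2969 + 34.2225) = 28.73 km
  D: √((-31.22)² + (0.73)²) = √(974.6884 + 0.5329) = 31.23 km
  E: √((2.91)² + (-7.13)²) = √(8.4681 + 50.8369) = 7.70 km
  F: √((-26.84)² + (11.01)²) = √(720.3856 + 121.2201) = 29.01 km
  → nearest: E (7.70 km)
Q3 at (18.91, -24.38):
  B: √((-30.19)² + (12.03)²) = √(911.4361 + 144.7209) = 32.50 km
  C: √((-34.16)² + (19.17)²) = √(1166.9056 + 367.4889) = 39.17 km
  D: √((-37.25)² + (14.05)²) = √(1387.5625 + 197.4025) = 39.81 km
  E: √((-3.12)² + (6.19)²) = √(9.7344 + 38.3161) = 6.93 km
  F: √((-32.87)² + (24.33)²) = √(1080.4369 + 591.9489) = 40.89 km
  → nearest: E (6.93 km)
Q4 at (-18.49, -10.02):
  B: √((7.21)² + (-2.33)²) = √(51.9841 + 5.4289) = 7.58 km
  C: √((3.24)² + (4.81)²) = √(10.4976 + 23.1361) = 5.80 km
  D: √((0.15)² + (-0.31)²) = √(0.0225 + 0.0961) = 0.34 km
  E: √((34.28)² + (-8.17)²) = √(1175.1184 + 66.7489) = 35.24 km
  F: √((4.53)² + (9.97)²) = √(20.5209 + 99.4009) = 10.95 km
  → nearest: D (0.34 km)
Q5 at (6.30, 12.67):
  B: √((-17.58)² + (-25.02)²) = √(309.0564 + 626.0004) = 30.58 km
  C: √((-21.55)² + (-17.88)²) = √(464.4025 + 319.6944) = 28.00 km
  D: √((-24.64)² + (-23.00)²) = √(607.1296 + 529.0000) = 33.71 km
  E: √((9.49)² + (-30.86)²) = √(90.0601 + 952.3396) = 32.29 km
  F: √((-20.26)² + (-12.72)²) = √(410.4676 + 161.7984) = 23.92 km
  → nearest: F (23.92 km)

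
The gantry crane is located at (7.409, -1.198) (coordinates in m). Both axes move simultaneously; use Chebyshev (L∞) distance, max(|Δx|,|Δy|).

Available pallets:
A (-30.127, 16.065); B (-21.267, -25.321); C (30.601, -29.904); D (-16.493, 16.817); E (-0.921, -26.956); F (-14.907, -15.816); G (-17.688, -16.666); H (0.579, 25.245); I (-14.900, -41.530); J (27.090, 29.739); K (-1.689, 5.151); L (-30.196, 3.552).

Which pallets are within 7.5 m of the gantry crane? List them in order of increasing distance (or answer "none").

Distances from (7.409, -1.198):
A: max(|-37.536|, |17.263|) = 37.536 m
B: max(|-28.676|, |-24.123|) = 28.676 m
C: max(|23.192|, |-28.706|) = 28.706 m
D: max(|-23.902|, |18.015|) = 23.902 m
E: max(|-8.330|, |-25.758|) = 25.758 m
F: max(|-22.316|, |-14.618|) = 22.316 m
G: max(|-25.097|, |-15.468|) = 25.097 m
H: max(|-6.830|, |26.443|) = 26.443 m
I: max(|-22.309|, |-40.332|) = 40.332 m
J: max(|19.681|, |30.937|) = 30.937 m
K: max(|-9.098|, |6.349|) = 9.098 m
L: max(|-37.605|, |4.750|) = 37.605 m
Threshold 7.5 m: none within range.

none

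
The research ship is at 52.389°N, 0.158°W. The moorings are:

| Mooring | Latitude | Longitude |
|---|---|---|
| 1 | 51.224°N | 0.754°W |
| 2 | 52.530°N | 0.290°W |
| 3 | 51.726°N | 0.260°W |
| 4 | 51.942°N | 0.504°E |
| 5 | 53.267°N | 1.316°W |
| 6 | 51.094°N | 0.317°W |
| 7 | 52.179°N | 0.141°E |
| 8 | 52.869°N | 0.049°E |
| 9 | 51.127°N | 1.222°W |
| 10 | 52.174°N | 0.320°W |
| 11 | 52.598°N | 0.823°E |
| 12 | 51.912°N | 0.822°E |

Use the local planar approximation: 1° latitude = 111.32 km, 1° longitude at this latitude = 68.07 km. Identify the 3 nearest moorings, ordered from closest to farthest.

2, 10, 7

Distances from 52.389°N, 0.158°W:
1: √((-1.165·111.32)² + (-0.596·68.07)²) = √(16818.92547 + 1645.90218) = 135.885 km
2: √((0.141·111.32)² + (-0.132·68.07)²) = √(246.36818 + 80.73454) = 18.086 km
3: √((-0.663·111.32)² + (-0.102·68.07)²) = √(5447.20164 + 48.20719) = 74.131 km
4: √((-0.447·111.32)² + (0.662·68.07)²) = √(2476.06158 + 2030.61449) = 67.132 km
5: √((0.878·111.32)² + (-1.158·68.07)²) = √(9552.90430 + 6213.39008) = 125.564 km
6: √((-1.295·111.32)² + (-0.159·68.07)²) = √(20781.93261 + 117.14014) = 144.565 km
7: √((-0.210·111.32)² + (0.299·68.07)²) = √(546.49348 + 414.24176) = 30.996 km
8: √((0.480·111.32)² + (0.207·68.07)²) = √(2855.14961 + 198.54191) = 55.260 km
9: √((-1.262·111.32)² + (-1.064·68.07)²) = √(19736.27124 + 5245.59501) = 158.057 km
10: √((-0.215·111.32)² + (-0.162·68.07)²) = √(572.82678 + 121.60223) = 26.352 km
11: √((0.209·111.32)² + (0.981·68.07)²) = √(541.30117 + 4459.12366) = 70.714 km
12: √((-0.477·111.32)² + (0.980·68.07)²) = √(2819.57177 + 4450.03731) = 85.262 km
Sorted: 2 (18.086 km) < 10 (26.352 km) < 7 (30.996 km) < 8 (55.260 km) < 4 (67.132 km) < …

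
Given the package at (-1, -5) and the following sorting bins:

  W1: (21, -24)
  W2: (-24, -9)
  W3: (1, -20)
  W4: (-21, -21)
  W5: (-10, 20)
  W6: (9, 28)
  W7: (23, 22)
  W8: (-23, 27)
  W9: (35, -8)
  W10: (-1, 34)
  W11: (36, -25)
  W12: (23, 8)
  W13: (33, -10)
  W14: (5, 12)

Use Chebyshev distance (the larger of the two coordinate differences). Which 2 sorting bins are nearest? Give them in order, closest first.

W3, W14

Distances from (-1, -5):
W1: max(|22|, |-19|) = 22
W2: max(|-23|, |-4|) = 23
W3: max(|2|, |-15|) = 15
W4: max(|-20|, |-16|) = 20
W5: max(|-9|, |25|) = 25
W6: max(|10|, |33|) = 33
W7: max(|24|, |27|) = 27
W8: max(|-22|, |32|) = 32
W9: max(|36|, |-3|) = 36
W10: max(|0|, |39|) = 39
W11: max(|37|, |-20|) = 37
W12: max(|24|, |13|) = 24
W13: max(|34|, |-5|) = 34
W14: max(|6|, |17|) = 17
Sorted: W3 (15) < W14 (17) < W4 (20) < W1 (22) < …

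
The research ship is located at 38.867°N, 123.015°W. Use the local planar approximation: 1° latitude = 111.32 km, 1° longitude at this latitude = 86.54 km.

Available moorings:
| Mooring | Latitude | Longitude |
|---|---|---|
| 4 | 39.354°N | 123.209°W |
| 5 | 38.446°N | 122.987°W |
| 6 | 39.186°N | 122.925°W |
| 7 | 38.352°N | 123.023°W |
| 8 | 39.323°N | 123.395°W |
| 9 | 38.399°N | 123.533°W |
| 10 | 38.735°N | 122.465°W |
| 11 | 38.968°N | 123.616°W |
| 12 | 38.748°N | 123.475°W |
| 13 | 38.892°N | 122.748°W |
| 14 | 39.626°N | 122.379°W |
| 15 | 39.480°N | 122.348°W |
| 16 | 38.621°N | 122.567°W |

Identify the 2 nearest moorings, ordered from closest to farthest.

Distances from 38.867°N, 123.015°W:
4: √((0.487·111.32)² + (-0.194·86.54)²) = √(2939.03202 + 281.86246) = 56.753 km
5: √((-0.421·111.32)² + (0.028·86.54)²) = √(2196.39571 + 5.87151) = 46.928 km
6: √((0.319·111.32)² + (0.090·86.54)²) = √(1261.03680 + 60.66229) = 36.355 km
7: √((-0.515·111.32)² + (-0.008·86.54)²) = √(3286.70597 + 0.47931) = 57.334 km
8: √((0.456·111.32)² + (-0.380·86.54)²) = √(2576.77252 + 1081.43638) = 60.483 km
9: √((-0.468·111.32)² + (-0.518·86.54)²) = √(2714.17660 + 2009.52448) = 68.729 km
10: √((-0.132·111.32)² + (0.550·86.54)²) = √(215.92069 + 2265.47441) = 49.814 km
11: √((0.101·111.32)² + (-0.601·86.54)²) = √(126.41224 + 2705.09627) = 53.212 km
12: √((-0.119·111.32)² + (-0.460·86.54)²) = √(175.48513 + 1584.70871) = 41.955 km
13: √((0.025·111.32)² + (0.267·86.54)²) = √(7.74509 + 533.89555) = 23.273 km
14: √((0.759·111.32)² + (0.636·86.54)²) = √(7138.87779 + 3029.33996) = 100.838 km
15: √((0.613·111.32)² + (0.667·86.54)²) = √(4656.58296 + 3331.85006) = 89.378 km
16: √((-0.246·111.32)² + (0.448·86.54)²) = √(749.92289 + 1503.10670) = 47.466 km
Sorted: 13 (23.273 km) < 6 (36.355 km) < 12 (41.955 km) < 5 (46.928 km) < …

13, 6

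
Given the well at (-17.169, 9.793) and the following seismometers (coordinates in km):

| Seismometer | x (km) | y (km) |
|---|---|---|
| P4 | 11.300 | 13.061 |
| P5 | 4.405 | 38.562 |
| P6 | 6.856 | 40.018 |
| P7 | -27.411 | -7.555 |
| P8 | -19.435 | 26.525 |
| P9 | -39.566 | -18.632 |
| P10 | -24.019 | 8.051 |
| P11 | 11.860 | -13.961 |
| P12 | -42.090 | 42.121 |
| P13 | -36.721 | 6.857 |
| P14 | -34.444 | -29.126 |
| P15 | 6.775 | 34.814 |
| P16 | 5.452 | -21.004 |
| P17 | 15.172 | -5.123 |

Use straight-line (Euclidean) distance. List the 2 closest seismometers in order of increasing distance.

P10, P8

Distances from (-17.169, 9.793):
P4: 28.656 km
P5: 35.960 km
P6: 38.610 km
P7: 20.146 km
P8: 16.885 km
P9: 36.188 km
P10: 7.068 km
P11: 37.509 km
P12: 40.819 km
P13: 19.771 km
P14: 42.581 km
P15: 34.632 km
P16: 38.212 km
P17: 35.615 km
Sorted: P10 (7.068 km) < P8 (16.885 km) < P13 (19.771 km) < P7 (20.146 km) < …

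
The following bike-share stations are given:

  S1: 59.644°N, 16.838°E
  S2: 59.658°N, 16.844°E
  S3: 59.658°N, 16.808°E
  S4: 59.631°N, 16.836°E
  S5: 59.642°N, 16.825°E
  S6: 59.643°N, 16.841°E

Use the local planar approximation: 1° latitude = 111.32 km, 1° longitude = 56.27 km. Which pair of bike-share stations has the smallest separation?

S1 and S6

Pairwise distances:
S1–S2: 1.595 km
S1–S3: 2.298 km
S1–S4: 1.452 km
S1–S5: 0.765 km
S1–S6: 0.202 km
S2–S3: 2.026 km
S2–S4: 3.039 km
S2–S5: 2.077 km
S2–S6: 1.678 km
S3–S4: 3.394 km
S3–S5: 2.022 km
S3–S6: 2.497 km
S4–S5: 1.372 km
S4–S6: 1.365 km
S5–S6: 0.907 km
Closest pair: S1–S6 at 0.202 km.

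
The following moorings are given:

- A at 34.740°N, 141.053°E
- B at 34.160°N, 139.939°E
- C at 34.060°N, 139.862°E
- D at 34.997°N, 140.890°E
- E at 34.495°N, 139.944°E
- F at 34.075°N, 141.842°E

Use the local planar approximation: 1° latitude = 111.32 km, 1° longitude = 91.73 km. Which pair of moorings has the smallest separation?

Pairwise distances:
A–B: 120.876 km
A–C: 132.913 km
A–D: 32.281 km
A–E: 105.321 km
A–F: 103.529 km
B–C: 13.184 km
B–D: 127.638 km
B–E: 37.295 km
B–F: 174.818 km
C–D: 140.613 km
C–E: 49.005 km
C–F: 181.633 km
D–E: 103.214 km
D–F: 134.760 km
E–F: 180.272 km
Closest pair: B–C at 13.184 km.

B and C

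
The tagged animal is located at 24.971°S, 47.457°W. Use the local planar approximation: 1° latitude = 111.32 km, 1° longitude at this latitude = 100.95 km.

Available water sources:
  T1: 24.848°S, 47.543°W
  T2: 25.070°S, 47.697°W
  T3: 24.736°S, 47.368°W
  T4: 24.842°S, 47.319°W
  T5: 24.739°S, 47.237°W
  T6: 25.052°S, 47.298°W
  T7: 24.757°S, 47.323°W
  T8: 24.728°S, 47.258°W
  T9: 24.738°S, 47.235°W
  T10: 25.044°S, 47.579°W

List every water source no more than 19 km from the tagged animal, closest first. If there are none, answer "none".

T10, T1, T6

Distances from 24.971°S, 47.457°W:
T1: √((0.123·111.32)² + (-0.086·100.95)²) = √(187.48072 + 75.37191) = 16.213 km
T2: √((-0.099·111.32)² + (-0.240·100.95)²) = √(121.45539 + 586.99598) = 26.617 km
T3: √((0.235·111.32)² + (0.089·100.95)²) = √(684.35606 + 80.72214) = 27.660 km
T4: √((0.129·111.32)² + (0.138·100.95)²) = √(206.21764 + 194.07555) = 20.007 km
T5: √((0.232·111.32)² + (0.220·100.95)²) = √(666.99467 + 493.23968) = 34.062 km
T6: √((-0.081·111.32)² + (0.159·100.95)²) = √(81.30485 + 257.63621) = 18.410 km
T7: √((0.214·111.32)² + (0.134·100.95)²) = √(567.51055 + 182.98785) = 27.395 km
T8: √((0.243·111.32)² + (0.199·100.95)²) = √(731.74362 + 403.56993) = 33.694 km
T9: √((0.233·111.32)² + (0.222·100.95)²) = √(672.75702 + 502.24844) = 34.278 km
T10: √((-0.073·111.32)² + (-0.122·100.95)²) = √(66.03773 + 151.68139) = 14.755 km
Threshold 19 km: T10 (14.755 km), T1 (16.213 km), T6 (18.410 km) are within range.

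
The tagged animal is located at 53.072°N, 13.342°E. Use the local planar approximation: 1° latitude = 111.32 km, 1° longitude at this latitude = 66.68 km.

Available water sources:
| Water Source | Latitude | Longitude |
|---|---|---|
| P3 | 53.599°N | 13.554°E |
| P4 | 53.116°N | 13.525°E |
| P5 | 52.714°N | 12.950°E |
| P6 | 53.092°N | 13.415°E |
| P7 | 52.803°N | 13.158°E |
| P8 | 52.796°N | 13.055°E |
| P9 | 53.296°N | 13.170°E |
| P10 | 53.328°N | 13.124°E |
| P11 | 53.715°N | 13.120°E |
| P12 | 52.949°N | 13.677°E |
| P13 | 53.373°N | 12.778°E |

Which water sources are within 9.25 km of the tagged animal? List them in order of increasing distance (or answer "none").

P6

Distances from 53.072°N, 13.342°E:
P3: 60.345 km
P4: 13.149 km
P5: 47.660 km
P6: 5.353 km
P7: 32.361 km
P8: 36.197 km
P9: 27.447 km
P10: 31.991 km
P11: 73.093 km
P12: 26.200 km
P13: 50.369 km
Threshold 9.25 km: P6 (5.353 km) is within range.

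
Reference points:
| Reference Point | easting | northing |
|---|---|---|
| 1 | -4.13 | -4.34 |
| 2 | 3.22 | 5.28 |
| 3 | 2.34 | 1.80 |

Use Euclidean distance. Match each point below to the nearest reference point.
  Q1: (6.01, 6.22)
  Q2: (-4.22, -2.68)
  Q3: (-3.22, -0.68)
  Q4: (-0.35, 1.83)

Q1→2; Q2→1; Q3→1; Q4→3

Q1 at (6.01, 6.22):
  1: 14.64
  2: 2.94
  3: 5.75
  → nearest: 2 (2.94)
Q2 at (-4.22, -2.68):
  1: 1.66
  2: 10.90
  3: 7.94
  → nearest: 1 (1.66)
Q3 at (-3.22, -0.68):
  1: 3.77
  2: 8.77
  3: 6.09
  → nearest: 1 (3.77)
Q4 at (-0.35, 1.83):
  1: 7.24
  2: 4.96
  3: 2.69
  → nearest: 3 (2.69)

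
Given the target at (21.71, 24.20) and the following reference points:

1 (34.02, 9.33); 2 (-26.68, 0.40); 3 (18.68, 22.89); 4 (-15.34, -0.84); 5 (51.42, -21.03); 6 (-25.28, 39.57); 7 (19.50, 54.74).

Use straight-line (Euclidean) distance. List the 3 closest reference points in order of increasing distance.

Distances from (21.71, 24.20):
1: √((12.31)² + (-14.87)²) = √(151.5361 + 221.1169) = 19.30
2: √((-48.39)² + (-23.80)²) = √(2341.5921 + 566.4400) = 53.93
3: √((-3.03)² + (-1.31)²) = √(9.1809 + 1.7161) = 3.30
4: √((-37.05)² + (-25.04)²) = √(1372.7025 + 627.0016) = 44.72
5: √((29.71)² + (-45.23)²) = √(882.6841 + 2045.7529) = 54.12
6: √((-46.99)² + (15.37)²) = √(2208.0601 + 236.2369) = 49.44
7: √((-2.21)² + (30.54)²) = √(4.8841 + 932.6916) = 30.62
Sorted: 3 (3.30) < 1 (19.30) < 7 (30.62) < 4 (44.72) < 6 (49.44) < …

3, 1, 7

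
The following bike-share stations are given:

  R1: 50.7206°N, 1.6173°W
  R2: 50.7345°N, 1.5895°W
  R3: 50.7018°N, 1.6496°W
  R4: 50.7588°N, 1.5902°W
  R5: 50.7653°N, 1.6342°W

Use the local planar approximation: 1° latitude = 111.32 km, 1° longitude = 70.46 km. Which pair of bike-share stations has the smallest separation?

Pairwise distances:
R1–R2: 2.4962 km
R1–R3: 3.0918 km
R1–R4: 4.6615 km
R1–R5: 5.1165 km
R2–R3: 5.5842 km
R2–R4: 2.7055 km
R2–R5: 4.6557 km
R3–R4: 7.6013 km
R3–R5: 7.1516 km
R4–R5: 3.1836 km
Closest pair: R1–R2 at 2.4962 km.

R1 and R2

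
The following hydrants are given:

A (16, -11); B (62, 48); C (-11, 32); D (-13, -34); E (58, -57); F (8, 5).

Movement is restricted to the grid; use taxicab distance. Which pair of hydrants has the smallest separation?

Pairwise distances:
A–B: |46| + |59| = 46 + 59 = 105
A–C: |-27| + |43| = 27 + 43 = 70
A–D: |-29| + |-23| = 29 + 23 = 52
A–E: |42| + |-46| = 42 + 46 = 88
A–F: |-8| + |16| = 8 + 16 = 24
B–C: |-73| + |-16| = 73 + 16 = 89
B–D: |-75| + |-82| = 75 + 82 = 157
B–E: |-4| + |-105| = 4 + 105 = 109
B–F: |-54| + |-43| = 54 + 43 = 97
C–D: |-2| + |-66| = 2 + 66 = 68
C–E: |69| + |-89| = 69 + 89 = 158
C–F: |19| + |-27| = 19 + 27 = 46
D–E: |71| + |-23| = 71 + 23 = 94
D–F: |21| + |39| = 21 + 39 = 60
E–F: |-50| + |62| = 50 + 62 = 112
Closest pair: A–F at 24.

A and F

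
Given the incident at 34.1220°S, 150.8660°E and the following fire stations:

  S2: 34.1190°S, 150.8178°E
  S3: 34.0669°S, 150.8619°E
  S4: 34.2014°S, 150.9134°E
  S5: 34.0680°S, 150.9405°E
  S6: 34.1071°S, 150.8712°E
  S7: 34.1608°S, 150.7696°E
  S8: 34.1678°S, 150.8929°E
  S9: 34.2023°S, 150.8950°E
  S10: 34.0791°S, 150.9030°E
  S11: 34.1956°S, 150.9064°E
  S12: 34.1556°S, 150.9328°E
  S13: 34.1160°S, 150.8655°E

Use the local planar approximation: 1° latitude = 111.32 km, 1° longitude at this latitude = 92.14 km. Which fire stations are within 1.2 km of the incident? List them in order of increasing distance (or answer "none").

Distances from 34.1220°S, 150.8660°E:
S2: √((0.0030·111.32)² + (-0.0482·92.14)²) = √(0.111529 + 19.723796) = 4.4537 km
S3: √((0.0551·111.32)² + (-0.0041·92.14)²) = √(37.622668 + 0.142713) = 6.1454 km
S4: √((-0.0794·111.32)² + (0.0474·92.14)²) = √(78.124527 + 19.074497) = 9.8590 km
S5: √((0.0540·111.32)² + (0.0745·92.14)²) = √(36.135487 + 47.120399) = 9.1245 km
S6: √((0.0149·111.32)² + (0.0052·92.14)²) = √(2.751180 + 0.229564) = 1.7265 km
S7: √((-0.0388·111.32)² + (-0.0964·92.14)²) = √(18.655627 + 78.895182) = 9.8768 km
S8: √((-0.0458·111.32)² + (0.0269·92.14)²) = √(25.994254 + 6.143289) = 5.6690 km
S9: √((-0.0803·111.32)² + (0.0290·92.14)²) = √(79.905649 + 7.139905) = 9.3298 km
S10: √((0.0429·111.32)² + (0.0370·92.14)²) = √(22.806623 + 11.622508) = 5.8676 km
S11: √((-0.0736·111.32)² + (0.0404·92.14)²) = √(67.127740 + 13.856679) = 8.9991 km
S12: √((-0.0336·111.32)² + (0.0668·92.14)²) = √(13.990233 + 37.883434) = 7.2023 km
S13: √((0.0060·111.32)² + (-0.0005·92.14)²) = √(0.446117 + 0.002122) = 0.6695 km
Threshold 1.2 km: S13 (0.6695 km) is within range.

S13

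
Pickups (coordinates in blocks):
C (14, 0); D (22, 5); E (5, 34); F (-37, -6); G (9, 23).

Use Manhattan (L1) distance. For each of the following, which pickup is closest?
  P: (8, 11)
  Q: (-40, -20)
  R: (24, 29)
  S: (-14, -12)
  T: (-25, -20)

P→G; Q→F; R→G; S→F; T→F

P at (8, 11):
  C: 17 blocks
  D: 20 blocks
  E: 26 blocks
  F: 62 blocks
  G: 13 blocks
  → nearest: G (13 blocks)
Q at (-40, -20):
  C: 74 blocks
  D: 87 blocks
  E: 99 blocks
  F: 17 blocks
  G: 92 blocks
  → nearest: F (17 blocks)
R at (24, 29):
  C: 39 blocks
  D: 26 blocks
  E: 24 blocks
  F: 96 blocks
  G: 21 blocks
  → nearest: G (21 blocks)
S at (-14, -12):
  C: 40 blocks
  D: 53 blocks
  E: 65 blocks
  F: 29 blocks
  G: 58 blocks
  → nearest: F (29 blocks)
T at (-25, -20):
  C: 59 blocks
  D: 72 blocks
  E: 84 blocks
  F: 26 blocks
  G: 77 blocks
  → nearest: F (26 blocks)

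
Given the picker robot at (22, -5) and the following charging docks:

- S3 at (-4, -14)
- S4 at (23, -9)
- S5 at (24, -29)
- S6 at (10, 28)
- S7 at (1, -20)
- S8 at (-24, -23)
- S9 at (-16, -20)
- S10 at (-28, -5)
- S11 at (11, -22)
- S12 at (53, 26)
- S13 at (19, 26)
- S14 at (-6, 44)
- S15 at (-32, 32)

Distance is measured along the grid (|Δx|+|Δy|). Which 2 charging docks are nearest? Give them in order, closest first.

Distances from (22, -5):
S3: |-26| + |-9| = 26 + 9 = 35
S4: |1| + |-4| = 1 + 4 = 5
S5: |2| + |-24| = 2 + 24 = 26
S6: |-12| + |33| = 12 + 33 = 45
S7: |-21| + |-15| = 21 + 15 = 36
S8: |-46| + |-18| = 46 + 18 = 64
S9: |-38| + |-15| = 38 + 15 = 53
S10: |-50| + |0| = 50 + 0 = 50
S11: |-11| + |-17| = 11 + 17 = 28
S12: |31| + |31| = 31 + 31 = 62
S13: |-3| + |31| = 3 + 31 = 34
S14: |-28| + |49| = 28 + 49 = 77
S15: |-54| + |37| = 54 + 37 = 91
Sorted: S4 (5) < S5 (26) < S11 (28) < S13 (34) < …

S4, S5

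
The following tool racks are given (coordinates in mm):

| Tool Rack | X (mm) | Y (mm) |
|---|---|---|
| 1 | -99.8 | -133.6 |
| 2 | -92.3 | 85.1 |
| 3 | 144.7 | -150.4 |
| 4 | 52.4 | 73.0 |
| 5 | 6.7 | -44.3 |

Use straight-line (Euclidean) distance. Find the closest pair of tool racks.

4 and 5

Pairwise distances:
4–5: 125.9 mm
1–5: 139.0 mm
2–4: 145.2 mm
2–5: 162.9 mm
3–5: 174.1 mm
1–2: 218.8 mm
3–4: 241.7 mm
1–3: 245.1 mm
1–4: 256.6 mm
2–3: 334.1 mm
Closest pair: 4–5 at 125.9 mm.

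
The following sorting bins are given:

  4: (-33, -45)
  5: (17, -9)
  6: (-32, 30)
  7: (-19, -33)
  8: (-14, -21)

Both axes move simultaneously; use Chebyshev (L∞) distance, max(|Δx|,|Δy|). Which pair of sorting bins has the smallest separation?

7 and 8

Pairwise distances:
7–8: max(|5|, |12|) = 12
4–7: max(|14|, |12|) = 14
4–8: max(|19|, |24|) = 24
5–8: max(|-31|, |-12|) = 31
5–7: max(|-36|, |-24|) = 36
5–6: max(|-49|, |39|) = 49
4–5: max(|50|, |36|) = 50
6–8: max(|18|, |-51|) = 51
6–7: max(|13|, |-63|) = 63
4–6: max(|1|, |75|) = 75
Closest pair: 7–8 at 12.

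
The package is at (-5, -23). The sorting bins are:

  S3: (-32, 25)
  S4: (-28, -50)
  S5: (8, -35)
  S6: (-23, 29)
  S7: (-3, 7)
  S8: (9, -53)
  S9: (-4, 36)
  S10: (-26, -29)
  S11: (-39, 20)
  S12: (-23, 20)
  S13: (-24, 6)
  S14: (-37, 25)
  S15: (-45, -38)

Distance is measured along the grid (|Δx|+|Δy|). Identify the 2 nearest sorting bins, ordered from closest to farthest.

S5, S10

Distances from (-5, -23):
S3: |-27| + |48| = 27 + 48 = 75
S4: |-23| + |-27| = 23 + 27 = 50
S5: |13| + |-12| = 13 + 12 = 25
S6: |-18| + |52| = 18 + 52 = 70
S7: |2| + |30| = 2 + 30 = 32
S8: |14| + |-30| = 14 + 30 = 44
S9: |1| + |59| = 1 + 59 = 60
S10: |-21| + |-6| = 21 + 6 = 27
S11: |-34| + |43| = 34 + 43 = 77
S12: |-18| + |43| = 18 + 43 = 61
S13: |-19| + |29| = 19 + 29 = 48
S14: |-32| + |48| = 32 + 48 = 80
S15: |-40| + |-15| = 40 + 15 = 55
Sorted: S5 (25) < S10 (27) < S7 (32) < S8 (44) < …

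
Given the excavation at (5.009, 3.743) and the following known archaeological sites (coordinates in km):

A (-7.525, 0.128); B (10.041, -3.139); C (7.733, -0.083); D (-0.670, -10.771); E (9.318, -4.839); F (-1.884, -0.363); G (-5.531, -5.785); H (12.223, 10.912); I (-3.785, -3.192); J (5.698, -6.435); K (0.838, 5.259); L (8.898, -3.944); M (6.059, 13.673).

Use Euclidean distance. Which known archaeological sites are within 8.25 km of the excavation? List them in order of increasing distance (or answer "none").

K, C, F

Distances from (5.009, 3.743):
A: 13.045 km
B: 8.525 km
C: 4.697 km
D: 15.585 km
E: 9.603 km
F: 8.023 km
G: 14.208 km
H: 10.170 km
I: 11.199 km
J: 10.201 km
K: 4.438 km
L: 8.615 km
M: 9.985 km
Threshold 8.25 km: K (4.438 km), C (4.697 km), F (8.023 km) are within range.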